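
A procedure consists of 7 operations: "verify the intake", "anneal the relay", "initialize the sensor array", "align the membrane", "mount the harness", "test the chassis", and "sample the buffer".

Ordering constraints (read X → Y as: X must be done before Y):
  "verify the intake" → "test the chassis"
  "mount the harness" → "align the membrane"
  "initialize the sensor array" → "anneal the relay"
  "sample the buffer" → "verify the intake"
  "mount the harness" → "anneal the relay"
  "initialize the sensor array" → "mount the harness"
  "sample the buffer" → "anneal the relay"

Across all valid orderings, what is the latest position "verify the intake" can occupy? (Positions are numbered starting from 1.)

The only operation forced after "verify the intake" (directly or by a chain) is "test the chassis".
So at least 1 operation follows "verify the intake", putting "verify the intake" no later than position 6. That position is achievable by scheduling everything else first.

6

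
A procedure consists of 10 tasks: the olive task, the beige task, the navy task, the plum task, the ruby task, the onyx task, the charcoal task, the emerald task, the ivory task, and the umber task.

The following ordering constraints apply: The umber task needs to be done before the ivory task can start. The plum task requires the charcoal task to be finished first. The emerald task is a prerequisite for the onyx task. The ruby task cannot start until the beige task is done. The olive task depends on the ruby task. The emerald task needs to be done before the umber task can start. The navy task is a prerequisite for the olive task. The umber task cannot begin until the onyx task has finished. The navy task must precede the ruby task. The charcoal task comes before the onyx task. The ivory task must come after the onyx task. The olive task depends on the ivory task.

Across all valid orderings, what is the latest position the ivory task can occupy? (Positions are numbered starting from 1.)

9

The only task forced after the ivory task (directly or by a chain) is the olive task.
So at least 1 task follows the ivory task, putting the ivory task no later than position 9. That position is achievable by scheduling everything else first.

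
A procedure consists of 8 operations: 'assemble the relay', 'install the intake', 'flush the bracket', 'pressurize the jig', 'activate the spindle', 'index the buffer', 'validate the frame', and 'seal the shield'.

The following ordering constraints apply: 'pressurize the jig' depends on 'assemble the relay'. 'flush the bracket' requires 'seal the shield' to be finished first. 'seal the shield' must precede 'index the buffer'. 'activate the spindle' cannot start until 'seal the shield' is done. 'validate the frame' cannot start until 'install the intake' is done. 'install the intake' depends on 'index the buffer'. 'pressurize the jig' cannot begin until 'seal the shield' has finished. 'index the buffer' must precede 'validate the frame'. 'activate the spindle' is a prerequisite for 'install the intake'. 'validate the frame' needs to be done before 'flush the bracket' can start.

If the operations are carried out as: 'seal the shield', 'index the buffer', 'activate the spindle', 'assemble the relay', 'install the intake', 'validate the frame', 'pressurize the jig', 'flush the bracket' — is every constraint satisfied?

Every stated constraint is respected: 'seal the shield' sits at position 1, ahead of 'flush the bracket' at position 8, and each of the other listed pairs likewise has the predecessor earlier in the sequence.

Yes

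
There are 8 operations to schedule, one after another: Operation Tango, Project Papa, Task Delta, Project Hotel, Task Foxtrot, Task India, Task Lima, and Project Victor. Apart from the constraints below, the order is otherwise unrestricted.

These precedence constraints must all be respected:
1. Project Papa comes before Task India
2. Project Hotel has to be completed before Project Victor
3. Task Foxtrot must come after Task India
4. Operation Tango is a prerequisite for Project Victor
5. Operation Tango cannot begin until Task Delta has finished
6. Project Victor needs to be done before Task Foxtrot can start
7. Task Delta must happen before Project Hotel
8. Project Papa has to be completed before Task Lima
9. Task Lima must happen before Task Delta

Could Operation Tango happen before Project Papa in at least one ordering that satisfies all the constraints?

Following Project Papa → Task Lima → Task Delta → Operation Tango, Project Papa must precede Operation Tango in every valid ordering.
So no valid ordering can have Operation Tango before Project Papa.

No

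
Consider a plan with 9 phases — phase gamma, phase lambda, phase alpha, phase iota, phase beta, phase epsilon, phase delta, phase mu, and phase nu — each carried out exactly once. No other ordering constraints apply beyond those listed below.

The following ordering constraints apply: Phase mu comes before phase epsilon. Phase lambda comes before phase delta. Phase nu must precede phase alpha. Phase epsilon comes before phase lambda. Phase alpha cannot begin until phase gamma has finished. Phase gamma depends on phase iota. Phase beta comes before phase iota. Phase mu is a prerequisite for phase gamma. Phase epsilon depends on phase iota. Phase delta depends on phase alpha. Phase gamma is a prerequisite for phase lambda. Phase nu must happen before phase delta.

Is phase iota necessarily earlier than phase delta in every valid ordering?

There is a constraint chain phase iota → phase gamma → phase lambda → phase delta.
So phase iota must precede phase delta in any valid ordering.

Yes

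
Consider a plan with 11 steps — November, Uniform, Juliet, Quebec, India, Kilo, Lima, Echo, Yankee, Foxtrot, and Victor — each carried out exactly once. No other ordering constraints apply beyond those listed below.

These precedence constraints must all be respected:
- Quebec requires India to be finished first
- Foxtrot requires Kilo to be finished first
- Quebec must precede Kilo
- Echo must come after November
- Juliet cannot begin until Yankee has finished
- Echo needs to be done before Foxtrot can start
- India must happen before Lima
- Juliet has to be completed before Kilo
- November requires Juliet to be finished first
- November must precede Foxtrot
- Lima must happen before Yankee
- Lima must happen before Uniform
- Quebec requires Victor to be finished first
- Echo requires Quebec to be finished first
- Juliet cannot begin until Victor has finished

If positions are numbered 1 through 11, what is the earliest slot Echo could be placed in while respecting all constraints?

Working backwards through the constraints from Echo, its full set of required predecessors is November, Juliet, Quebec, India, Lima, Yankee, Victor — 7 of them.
With 7 mandatory predecessors, the earliest Echo can sit is position 7+1 = 8, and placing just those 7 first achieves it.

8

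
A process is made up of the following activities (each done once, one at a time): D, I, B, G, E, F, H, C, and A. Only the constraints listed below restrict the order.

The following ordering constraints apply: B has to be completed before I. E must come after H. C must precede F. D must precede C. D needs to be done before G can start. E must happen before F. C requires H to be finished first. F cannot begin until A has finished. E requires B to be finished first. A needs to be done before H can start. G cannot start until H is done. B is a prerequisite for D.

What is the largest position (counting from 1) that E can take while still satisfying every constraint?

8

The only activity forced after E (directly or by a chain) is F.
So at least 1 activity follows E, putting E no later than position 8. That position is achievable by scheduling everything else first.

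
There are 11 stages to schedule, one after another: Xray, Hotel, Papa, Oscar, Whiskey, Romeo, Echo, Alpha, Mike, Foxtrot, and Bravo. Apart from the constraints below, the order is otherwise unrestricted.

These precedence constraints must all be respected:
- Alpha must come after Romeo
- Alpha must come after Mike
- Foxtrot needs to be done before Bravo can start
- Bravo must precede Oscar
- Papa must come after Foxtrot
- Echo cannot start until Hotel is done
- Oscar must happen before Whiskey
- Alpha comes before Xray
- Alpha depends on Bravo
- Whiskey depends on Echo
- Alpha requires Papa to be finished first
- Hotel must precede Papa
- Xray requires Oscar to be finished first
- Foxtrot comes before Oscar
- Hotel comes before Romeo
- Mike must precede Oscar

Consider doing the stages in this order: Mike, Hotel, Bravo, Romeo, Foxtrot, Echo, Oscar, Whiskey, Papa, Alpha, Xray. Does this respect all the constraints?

No

In the proposed order, Bravo appears before Foxtrot.
Since Foxtrot is required before Bravo, the ordering is invalid.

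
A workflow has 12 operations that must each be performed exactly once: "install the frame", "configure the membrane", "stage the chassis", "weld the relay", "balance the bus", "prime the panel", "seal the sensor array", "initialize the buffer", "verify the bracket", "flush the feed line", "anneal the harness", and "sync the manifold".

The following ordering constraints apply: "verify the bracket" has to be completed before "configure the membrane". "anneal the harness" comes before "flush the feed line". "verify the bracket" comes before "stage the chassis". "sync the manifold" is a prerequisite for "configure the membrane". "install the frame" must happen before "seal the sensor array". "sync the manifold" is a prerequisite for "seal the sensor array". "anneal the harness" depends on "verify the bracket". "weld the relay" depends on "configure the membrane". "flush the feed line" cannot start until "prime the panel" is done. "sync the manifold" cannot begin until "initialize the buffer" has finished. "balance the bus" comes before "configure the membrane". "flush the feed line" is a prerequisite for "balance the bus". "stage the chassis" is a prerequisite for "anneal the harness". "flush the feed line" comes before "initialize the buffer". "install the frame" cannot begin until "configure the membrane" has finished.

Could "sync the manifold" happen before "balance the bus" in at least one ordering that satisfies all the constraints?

Yes

No chain of constraints runs from "balance the bus" to "sync the manifold", so "balance the bus" is not required to come first.
That means at least one valid schedule has "sync the manifold" before "balance the bus".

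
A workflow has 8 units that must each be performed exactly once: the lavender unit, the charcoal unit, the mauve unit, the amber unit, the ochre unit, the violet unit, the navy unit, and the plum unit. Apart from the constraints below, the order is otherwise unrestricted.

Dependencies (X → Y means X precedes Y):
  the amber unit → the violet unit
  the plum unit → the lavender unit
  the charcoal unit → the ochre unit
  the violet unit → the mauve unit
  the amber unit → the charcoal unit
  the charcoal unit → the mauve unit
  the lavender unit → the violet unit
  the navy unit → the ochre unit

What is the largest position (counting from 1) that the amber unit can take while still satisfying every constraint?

4

Following every chain forward from the amber unit, the units that must come later are the charcoal unit, the mauve unit, the ochre unit, the violet unit — 4 of them.
With 4 mandatory successors out of 8 units total, the latest slot for the amber unit is 8−4 = 4, and it's reachable by doing all non-successors before the amber unit.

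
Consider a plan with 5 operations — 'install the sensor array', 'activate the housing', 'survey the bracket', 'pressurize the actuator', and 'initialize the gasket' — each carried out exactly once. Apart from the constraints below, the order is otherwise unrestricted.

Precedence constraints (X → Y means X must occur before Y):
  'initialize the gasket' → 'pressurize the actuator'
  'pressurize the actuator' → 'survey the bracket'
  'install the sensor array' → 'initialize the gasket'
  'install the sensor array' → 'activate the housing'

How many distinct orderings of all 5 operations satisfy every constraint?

'install the sensor array' is the only operation with nothing required before it, so every ordering starts there.
Counting all ways to extend the partial order to a total order gives 4.

4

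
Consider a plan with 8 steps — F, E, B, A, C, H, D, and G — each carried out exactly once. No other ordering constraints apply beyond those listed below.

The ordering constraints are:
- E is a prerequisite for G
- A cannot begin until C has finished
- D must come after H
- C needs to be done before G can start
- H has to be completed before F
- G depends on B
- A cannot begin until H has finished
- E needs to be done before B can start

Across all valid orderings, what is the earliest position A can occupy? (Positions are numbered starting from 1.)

3

Working backwards through the constraints from A, its full set of required predecessors is C, H — 2 of them.
So at minimum 2 steps come before A, putting A no earlier than position 3. That position is achievable by scheduling exactly those predecessors first.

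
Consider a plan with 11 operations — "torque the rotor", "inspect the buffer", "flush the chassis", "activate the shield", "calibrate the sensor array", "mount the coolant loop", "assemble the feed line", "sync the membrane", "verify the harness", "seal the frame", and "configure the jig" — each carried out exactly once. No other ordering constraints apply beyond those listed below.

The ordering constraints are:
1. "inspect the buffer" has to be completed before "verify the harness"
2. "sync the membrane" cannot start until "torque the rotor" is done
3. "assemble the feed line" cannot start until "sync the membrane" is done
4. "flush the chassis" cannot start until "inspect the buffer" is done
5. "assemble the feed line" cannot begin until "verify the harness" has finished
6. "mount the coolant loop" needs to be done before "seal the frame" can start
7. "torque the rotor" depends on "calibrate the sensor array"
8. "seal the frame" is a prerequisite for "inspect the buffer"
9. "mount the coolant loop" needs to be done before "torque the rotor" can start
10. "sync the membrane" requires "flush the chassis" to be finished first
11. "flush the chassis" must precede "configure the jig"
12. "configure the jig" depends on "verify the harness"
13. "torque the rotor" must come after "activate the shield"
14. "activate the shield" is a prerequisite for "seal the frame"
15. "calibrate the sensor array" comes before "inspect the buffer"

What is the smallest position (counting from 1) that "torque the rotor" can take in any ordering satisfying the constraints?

4

Working backwards through the constraints from "torque the rotor", its full set of required predecessors is "activate the shield", "calibrate the sensor array", "mount the coolant loop" — 3 of them.
So at minimum 3 operations come before "torque the rotor", putting "torque the rotor" no earlier than position 4. That position is achievable by scheduling exactly those predecessors first.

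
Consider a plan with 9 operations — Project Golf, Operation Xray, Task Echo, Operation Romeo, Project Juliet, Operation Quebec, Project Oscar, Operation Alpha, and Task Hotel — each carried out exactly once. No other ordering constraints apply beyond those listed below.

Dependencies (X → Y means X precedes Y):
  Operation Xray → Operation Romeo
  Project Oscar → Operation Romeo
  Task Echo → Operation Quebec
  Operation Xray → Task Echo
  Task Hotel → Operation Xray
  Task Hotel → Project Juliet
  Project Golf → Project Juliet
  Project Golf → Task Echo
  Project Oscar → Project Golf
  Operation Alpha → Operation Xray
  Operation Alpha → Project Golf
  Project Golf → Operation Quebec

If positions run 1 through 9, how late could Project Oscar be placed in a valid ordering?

The operations that are forced after Project Oscar, directly or by a chain of constraints, are Project Golf, Task Echo, Operation Romeo, Project Juliet, Operation Quebec. That's 5 operations.
With 5 mandatory successors out of 9 operations total, the latest slot for Project Oscar is 9−5 = 4, and it's reachable by doing all non-successors before Project Oscar.

4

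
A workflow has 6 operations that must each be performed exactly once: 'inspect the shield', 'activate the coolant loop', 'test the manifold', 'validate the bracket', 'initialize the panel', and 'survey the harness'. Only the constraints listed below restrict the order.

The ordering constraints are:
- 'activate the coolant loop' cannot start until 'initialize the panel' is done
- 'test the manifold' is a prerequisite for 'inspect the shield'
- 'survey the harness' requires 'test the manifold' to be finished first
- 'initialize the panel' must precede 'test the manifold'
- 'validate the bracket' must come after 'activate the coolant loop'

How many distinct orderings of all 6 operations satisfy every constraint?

'initialize the panel' is the only operation with nothing required before it, so every ordering starts there.
Enumerating by repeatedly choosing an available operation (one whose prerequisites are all placed) gives 20 distinct complete orderings.

20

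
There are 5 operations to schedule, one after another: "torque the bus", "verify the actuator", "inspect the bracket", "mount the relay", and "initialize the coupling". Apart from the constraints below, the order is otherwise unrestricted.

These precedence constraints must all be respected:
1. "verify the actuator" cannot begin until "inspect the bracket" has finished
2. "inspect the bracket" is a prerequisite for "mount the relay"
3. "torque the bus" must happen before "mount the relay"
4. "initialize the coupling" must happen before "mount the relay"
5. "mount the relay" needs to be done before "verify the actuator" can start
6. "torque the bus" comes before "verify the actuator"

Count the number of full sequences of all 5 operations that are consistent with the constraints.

6

3 operations have no prerequisites ("torque the bus", "inspect the bracket", "initialize the coupling"), so any of them could come first.
Enumerating by repeatedly choosing an available operation (one whose prerequisites are all placed) gives 6 distinct complete orderings.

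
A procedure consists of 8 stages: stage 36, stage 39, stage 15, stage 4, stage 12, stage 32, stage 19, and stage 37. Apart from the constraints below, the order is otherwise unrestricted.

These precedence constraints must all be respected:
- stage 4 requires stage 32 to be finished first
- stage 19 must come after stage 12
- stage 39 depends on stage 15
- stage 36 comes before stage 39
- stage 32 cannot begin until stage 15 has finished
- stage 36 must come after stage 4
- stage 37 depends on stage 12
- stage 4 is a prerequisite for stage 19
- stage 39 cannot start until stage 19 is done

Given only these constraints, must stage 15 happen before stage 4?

Yes

There is a constraint chain stage 15 → stage 32 → stage 4.
That forces stage 15 before stage 4 in every valid schedule.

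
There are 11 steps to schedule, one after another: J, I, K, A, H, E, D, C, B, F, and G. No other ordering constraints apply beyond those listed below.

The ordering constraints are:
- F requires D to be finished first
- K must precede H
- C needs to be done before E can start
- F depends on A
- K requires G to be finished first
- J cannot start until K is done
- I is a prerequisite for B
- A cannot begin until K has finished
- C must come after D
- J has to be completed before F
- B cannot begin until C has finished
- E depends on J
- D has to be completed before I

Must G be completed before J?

Yes

There is a constraint chain G → K → J.
Hence G necessarily comes before J.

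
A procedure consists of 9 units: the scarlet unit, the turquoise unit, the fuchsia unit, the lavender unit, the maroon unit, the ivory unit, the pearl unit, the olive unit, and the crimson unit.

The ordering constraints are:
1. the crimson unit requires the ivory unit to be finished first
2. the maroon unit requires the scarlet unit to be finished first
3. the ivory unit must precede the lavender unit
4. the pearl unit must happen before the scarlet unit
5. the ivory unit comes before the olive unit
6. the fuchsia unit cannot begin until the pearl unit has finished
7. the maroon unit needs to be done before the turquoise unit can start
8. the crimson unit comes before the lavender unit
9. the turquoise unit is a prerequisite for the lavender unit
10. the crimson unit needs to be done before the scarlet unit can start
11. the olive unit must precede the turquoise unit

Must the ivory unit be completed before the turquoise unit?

Yes

There is a constraint chain the ivory unit → the olive unit → the turquoise unit.
That forces the ivory unit before the turquoise unit in every valid schedule.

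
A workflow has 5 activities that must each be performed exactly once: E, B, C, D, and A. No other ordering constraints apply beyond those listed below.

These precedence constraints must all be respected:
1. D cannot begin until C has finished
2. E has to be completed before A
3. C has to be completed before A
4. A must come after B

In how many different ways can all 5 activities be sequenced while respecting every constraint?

3 activities have no prerequisites (E, B, C), so any of them could come first.
Systematically extending each partial ordering one activity at a time and counting, there are 18 complete orderings.

18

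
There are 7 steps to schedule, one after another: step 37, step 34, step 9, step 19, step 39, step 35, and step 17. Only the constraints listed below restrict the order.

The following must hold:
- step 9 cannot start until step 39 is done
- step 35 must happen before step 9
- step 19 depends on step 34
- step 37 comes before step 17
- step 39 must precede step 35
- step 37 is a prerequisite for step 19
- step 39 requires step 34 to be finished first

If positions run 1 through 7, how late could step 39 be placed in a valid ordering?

5

Following every chain forward from step 39, the steps that must come later are step 9, step 35 — 2 of them.
So at least 2 steps follow step 39, putting step 39 no later than position 5. That position is achievable by scheduling everything else first.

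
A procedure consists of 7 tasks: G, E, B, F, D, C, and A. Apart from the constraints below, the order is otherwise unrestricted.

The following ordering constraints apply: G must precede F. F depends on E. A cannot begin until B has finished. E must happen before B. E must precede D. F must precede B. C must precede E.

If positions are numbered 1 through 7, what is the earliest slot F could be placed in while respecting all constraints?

4

The tasks that are forced before F, directly or transitively, are G, E, C. That's 3 tasks.
So at minimum 3 tasks come before F, putting F no earlier than position 4. That position is achievable by scheduling exactly those predecessors first.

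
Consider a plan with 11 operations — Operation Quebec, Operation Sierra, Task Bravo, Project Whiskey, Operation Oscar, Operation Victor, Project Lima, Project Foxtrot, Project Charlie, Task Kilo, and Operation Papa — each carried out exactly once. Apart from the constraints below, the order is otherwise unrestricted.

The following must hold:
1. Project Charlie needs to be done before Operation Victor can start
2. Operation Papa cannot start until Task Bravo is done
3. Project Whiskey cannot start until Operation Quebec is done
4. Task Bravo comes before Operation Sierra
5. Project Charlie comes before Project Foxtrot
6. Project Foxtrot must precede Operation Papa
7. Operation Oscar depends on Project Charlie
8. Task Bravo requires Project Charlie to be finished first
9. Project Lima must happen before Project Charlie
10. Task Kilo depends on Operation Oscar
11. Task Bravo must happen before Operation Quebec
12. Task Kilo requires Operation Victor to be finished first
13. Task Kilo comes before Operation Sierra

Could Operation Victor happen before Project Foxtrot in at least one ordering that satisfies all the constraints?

Yes

No chain of constraints runs from Project Foxtrot to Operation Victor, so Project Foxtrot is not required to come first.
That means at least one valid schedule has Operation Victor before Project Foxtrot.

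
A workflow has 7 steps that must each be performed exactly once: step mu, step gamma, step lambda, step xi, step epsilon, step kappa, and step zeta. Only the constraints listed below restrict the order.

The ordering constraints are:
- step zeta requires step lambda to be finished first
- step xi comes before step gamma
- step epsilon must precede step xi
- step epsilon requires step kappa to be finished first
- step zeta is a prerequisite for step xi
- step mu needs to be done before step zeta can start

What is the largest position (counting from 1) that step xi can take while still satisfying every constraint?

The only step forced after step xi (directly or by a chain) is step gamma.
With 1 mandatory successor out of 7 steps total, the latest slot for step xi is 7−1 = 6, and it's reachable by doing all non-successors before step xi.

6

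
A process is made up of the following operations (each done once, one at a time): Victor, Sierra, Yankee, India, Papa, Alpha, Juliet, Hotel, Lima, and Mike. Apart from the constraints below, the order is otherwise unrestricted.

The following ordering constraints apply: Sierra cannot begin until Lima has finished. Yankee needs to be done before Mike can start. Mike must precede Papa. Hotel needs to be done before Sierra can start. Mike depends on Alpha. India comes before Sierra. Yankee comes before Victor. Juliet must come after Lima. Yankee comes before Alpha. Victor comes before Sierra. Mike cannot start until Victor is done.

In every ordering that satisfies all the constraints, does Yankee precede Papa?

Yes

Following the dependencies: Yankee → Mike → Papa.
That forces Yankee before Papa in every valid schedule.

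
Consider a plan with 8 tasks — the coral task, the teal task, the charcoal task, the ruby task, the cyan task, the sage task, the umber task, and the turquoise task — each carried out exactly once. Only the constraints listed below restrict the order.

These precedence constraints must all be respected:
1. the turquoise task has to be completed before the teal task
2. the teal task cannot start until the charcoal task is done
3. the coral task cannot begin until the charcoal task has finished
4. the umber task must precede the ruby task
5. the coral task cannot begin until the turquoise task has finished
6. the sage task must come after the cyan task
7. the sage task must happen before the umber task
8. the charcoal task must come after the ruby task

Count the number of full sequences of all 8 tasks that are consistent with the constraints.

The tasks with no prerequisites are the cyan task, the turquoise task; any of them can be placed first.
Enumerating by repeatedly choosing an available task (one whose prerequisites are all placed) gives 12 distinct complete orderings.

12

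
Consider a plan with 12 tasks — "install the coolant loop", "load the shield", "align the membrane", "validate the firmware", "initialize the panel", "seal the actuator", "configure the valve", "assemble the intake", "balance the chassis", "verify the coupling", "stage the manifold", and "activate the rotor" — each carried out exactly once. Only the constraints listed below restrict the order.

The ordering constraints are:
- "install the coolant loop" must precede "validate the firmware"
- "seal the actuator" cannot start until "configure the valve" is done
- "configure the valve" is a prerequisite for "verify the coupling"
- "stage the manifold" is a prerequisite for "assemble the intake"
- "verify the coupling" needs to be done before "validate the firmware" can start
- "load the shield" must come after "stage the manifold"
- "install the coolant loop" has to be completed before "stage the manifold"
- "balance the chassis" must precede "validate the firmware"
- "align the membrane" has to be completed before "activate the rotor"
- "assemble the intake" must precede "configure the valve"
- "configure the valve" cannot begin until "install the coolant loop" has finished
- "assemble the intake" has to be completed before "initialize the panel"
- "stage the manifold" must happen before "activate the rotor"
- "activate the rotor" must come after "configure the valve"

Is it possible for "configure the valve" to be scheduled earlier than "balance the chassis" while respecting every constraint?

No chain of constraints runs from "balance the chassis" to "configure the valve", so "balance the chassis" is not required to come first.
So a valid ordering placing "configure the valve" earlier than "balance the chassis" exists.

Yes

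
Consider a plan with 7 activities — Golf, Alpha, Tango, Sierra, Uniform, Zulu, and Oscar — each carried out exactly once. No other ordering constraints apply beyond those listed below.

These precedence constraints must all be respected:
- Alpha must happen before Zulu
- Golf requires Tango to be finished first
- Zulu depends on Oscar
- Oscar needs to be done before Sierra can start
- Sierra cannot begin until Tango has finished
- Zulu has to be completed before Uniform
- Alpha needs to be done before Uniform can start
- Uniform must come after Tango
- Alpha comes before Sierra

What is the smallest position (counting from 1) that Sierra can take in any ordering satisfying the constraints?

Every activity that must precede Sierra has to come before it. Tracing all chains that end at Sierra, those activities are: Alpha, Tango, Oscar — 3 in total.
So at minimum 3 activities come before Sierra, putting Sierra no earlier than position 4. That position is achievable by scheduling exactly those predecessors first.

4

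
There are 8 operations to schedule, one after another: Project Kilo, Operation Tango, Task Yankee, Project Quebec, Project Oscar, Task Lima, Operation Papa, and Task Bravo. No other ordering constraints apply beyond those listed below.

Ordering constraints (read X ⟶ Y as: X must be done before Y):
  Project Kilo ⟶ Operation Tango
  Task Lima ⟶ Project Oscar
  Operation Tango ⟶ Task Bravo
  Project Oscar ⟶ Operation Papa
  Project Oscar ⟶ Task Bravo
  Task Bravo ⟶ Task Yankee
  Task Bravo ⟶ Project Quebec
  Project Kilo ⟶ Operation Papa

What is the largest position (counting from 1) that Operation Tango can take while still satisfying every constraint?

Every operation that must follow Operation Tango has to come after it. Tracing all chains starting from Operation Tango, those operations are: Task Yankee, Project Quebec, Task Bravo — 3 in total.
So at least 3 operations follow Operation Tango, putting Operation Tango no later than position 5. That position is achievable by scheduling everything else first.

5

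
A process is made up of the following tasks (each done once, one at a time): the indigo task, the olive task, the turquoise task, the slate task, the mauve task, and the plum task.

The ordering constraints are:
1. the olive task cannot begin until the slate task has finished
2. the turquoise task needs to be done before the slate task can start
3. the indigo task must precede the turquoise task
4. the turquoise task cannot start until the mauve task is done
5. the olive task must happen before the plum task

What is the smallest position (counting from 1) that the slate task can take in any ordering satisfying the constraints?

The tasks that are forced before the slate task, directly or transitively, are the indigo task, the turquoise task, the mauve task. That's 3 tasks.
So at minimum 3 tasks come before the slate task, putting the slate task no earlier than position 4. That position is achievable by scheduling exactly those predecessors first.

4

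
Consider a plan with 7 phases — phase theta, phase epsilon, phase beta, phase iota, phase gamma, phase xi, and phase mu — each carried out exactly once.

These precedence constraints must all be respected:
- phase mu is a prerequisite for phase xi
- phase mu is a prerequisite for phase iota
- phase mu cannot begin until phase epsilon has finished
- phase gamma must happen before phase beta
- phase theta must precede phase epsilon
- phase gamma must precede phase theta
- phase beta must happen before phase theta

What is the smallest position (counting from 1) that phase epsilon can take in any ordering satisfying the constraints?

4

Every phase that must precede phase epsilon has to come before it. Tracing all chains that end at phase epsilon, those phases are: phase theta, phase beta, phase gamma — 3 in total.
So at minimum 3 phases come before phase epsilon, putting phase epsilon no earlier than position 4. That position is achievable by scheduling exactly those predecessors first.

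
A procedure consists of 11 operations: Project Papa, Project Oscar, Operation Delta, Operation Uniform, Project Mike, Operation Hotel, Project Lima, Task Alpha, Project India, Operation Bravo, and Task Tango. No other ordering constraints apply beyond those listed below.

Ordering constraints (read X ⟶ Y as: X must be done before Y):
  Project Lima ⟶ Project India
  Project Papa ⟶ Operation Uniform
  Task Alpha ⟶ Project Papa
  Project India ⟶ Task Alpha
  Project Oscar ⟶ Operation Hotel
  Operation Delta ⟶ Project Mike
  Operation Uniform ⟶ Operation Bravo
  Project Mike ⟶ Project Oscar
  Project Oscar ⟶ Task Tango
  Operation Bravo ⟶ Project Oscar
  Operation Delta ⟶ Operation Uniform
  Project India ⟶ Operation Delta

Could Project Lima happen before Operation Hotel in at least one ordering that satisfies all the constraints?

The constraints force Project Lima before Operation Hotel, so yes — every valid ordering has Project Lima earlier.

Yes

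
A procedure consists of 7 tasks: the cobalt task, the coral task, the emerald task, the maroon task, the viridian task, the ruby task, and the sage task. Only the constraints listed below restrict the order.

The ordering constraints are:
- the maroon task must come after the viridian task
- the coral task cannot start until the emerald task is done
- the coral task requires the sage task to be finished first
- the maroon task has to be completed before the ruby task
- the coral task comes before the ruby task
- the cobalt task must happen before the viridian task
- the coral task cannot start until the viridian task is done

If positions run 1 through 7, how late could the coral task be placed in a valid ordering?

Following the constraints forward from the coral task, its only required successor is the ruby task.
With 1 mandatory successor out of 7 tasks total, the latest slot for the coral task is 7−1 = 6, and it's reachable by doing all non-successors before the coral task.

6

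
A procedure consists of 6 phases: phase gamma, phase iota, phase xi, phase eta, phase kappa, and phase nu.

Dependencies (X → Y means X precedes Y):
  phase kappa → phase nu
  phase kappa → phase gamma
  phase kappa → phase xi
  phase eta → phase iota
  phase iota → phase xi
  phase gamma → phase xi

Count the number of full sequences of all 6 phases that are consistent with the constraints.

26

The phases with no prerequisites are phase eta, phase kappa; any of them can be placed first.
Counting all ways to extend the partial order to a total order gives 26.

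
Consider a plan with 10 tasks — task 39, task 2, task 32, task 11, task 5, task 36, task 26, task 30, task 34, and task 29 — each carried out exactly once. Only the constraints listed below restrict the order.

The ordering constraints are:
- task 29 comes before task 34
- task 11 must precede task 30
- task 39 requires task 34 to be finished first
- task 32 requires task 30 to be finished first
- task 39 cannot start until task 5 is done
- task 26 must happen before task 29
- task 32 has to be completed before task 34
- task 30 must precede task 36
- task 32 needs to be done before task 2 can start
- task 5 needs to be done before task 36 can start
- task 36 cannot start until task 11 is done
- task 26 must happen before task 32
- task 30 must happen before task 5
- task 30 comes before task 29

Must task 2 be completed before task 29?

No

Nothing in the constraints links task 2 and task 29; they are unordered relative to each other.
So task 2 can come before task 29 or after — it is not forced.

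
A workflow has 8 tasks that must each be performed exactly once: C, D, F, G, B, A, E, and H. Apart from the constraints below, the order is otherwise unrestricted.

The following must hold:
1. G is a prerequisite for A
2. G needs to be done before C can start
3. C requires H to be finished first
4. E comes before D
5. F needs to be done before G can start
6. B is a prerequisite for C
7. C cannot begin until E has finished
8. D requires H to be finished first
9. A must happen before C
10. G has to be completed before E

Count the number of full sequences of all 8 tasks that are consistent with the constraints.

3 tasks have no prerequisites (F, B, H), so any of them could come first.
Systematically extending each partial ordering one task at a time and counting, there are 158 complete orderings.

158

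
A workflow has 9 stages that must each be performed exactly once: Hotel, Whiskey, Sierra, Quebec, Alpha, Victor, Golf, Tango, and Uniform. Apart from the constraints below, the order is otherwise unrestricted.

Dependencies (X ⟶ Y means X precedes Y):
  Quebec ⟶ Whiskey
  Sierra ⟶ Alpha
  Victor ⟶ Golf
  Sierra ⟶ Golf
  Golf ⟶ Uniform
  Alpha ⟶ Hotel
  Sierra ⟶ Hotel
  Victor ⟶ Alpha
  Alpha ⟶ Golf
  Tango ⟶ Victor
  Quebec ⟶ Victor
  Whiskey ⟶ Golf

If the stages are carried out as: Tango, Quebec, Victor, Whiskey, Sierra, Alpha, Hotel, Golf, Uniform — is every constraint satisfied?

Every stated constraint is respected: Victor sits at position 3, ahead of Golf at position 8, and each of the other listed pairs likewise has the predecessor earlier in the sequence.

Yes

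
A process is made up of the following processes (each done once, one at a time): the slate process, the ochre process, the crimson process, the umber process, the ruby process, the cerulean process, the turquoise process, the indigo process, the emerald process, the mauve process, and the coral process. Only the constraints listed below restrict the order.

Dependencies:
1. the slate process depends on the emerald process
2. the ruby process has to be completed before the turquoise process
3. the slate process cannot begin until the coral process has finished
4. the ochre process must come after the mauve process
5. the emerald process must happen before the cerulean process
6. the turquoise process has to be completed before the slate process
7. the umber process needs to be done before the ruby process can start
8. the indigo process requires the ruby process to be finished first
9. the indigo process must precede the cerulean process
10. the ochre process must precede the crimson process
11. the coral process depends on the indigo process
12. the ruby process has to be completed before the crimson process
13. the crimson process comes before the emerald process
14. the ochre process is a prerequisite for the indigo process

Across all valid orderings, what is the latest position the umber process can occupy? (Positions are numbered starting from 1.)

3

Every process that must follow the umber process has to come after it. Tracing all chains starting from the umber process, those processes are: the slate process, the crimson process, the ruby process, the cerulean process, the turquoise process, the indigo process, the emerald process, the coral process — 8 in total.
With 8 mandatory successors out of 11 processes total, the latest slot for the umber process is 11−8 = 3, and it's reachable by doing all non-successors before the umber process.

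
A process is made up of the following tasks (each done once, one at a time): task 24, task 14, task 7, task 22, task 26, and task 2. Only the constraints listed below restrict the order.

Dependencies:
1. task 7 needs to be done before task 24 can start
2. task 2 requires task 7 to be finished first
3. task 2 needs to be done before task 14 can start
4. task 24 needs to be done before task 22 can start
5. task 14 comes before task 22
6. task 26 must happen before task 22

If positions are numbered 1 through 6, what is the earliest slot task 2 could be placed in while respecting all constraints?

Working backwards through the constraints from task 2, its only required predecessor is task 7.
So at minimum 1 task comes before task 2, putting task 2 no earlier than position 2. That position is achievable by scheduling exactly that predecessor first.

2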